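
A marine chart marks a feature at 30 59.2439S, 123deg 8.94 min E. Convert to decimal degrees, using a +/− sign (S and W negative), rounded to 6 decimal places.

-30.987398, 123.149000

φ: 59.2439′ = 0.987398°; total 30.9873983
hemisphere S, so the sign is −
Longitude: 8.94′ = 0.149000°; total 123.1490000
E → positive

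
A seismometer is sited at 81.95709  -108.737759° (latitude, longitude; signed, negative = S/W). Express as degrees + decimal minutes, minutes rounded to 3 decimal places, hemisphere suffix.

Latitude: minutes = (81.957090 − 81) × 60 = 57.42540
Longitude is negative → W; |value| = 108.737759
Lon: fractional part 0.737759 → 44.26554 minutes

81° 57.425′ N, 108° 44.266′ W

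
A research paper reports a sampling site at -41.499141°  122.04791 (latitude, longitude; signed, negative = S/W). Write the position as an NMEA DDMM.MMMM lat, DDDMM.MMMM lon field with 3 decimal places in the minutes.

4129.948,S / 12202.875,E

Latitude is negative → S; |value| = 41.499141
φ: fractional part 0.499141 → 29.94846 minutes
λ: 122° + 0.047910 × 60 = 122° 2.87460′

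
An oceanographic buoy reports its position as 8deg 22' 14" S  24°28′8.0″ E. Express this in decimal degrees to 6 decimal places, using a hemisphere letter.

8.370556° S, 24.468889° E

Lat: 22′ + 14″ = 22.23333′; 8 + 22.23333/60 = 8.3705556
Lon: 24° + 28/60 + 8/3600 = 24 + 0.466667 + 0.002222 = 24.4688889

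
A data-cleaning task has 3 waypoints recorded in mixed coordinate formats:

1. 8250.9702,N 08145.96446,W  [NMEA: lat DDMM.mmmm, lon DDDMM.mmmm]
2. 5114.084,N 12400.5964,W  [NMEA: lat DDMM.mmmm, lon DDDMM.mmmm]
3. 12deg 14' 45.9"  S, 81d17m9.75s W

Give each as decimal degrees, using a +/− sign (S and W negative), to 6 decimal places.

1. 82.849503, -81.766074
2. 51.234733, -124.009940
3. -12.246083, -81.286042

Point 1:
  φ: degrees = first 2 digits = 82, minutes = 50.9702; 82 + 50.9702/60 = 82.8495033
  N ⇒ keep positive
  λ: split at 3 digits → 081° and 45.96446′; 81 + 45.96446/60 = 81.7660743
  W ⇒ negate
Point 2:
  Lat: degrees = first 2 digits = 51, minutes = 14.084; 51 + 14.084/60 = 51.2347333
  N → positive
  λ: split at 3 digits → 124° and 0.5964′; 124 + 0.5964/60 = 124.0099400
  hemisphere W, so the sign is −
Point 3:
  φ: 12 + 14/60 + 45.9/3600 = 12.2460833
  S → negative
  Lon: 81 + 17/60 + 9.75/3600 = 81.2860417
  W → negative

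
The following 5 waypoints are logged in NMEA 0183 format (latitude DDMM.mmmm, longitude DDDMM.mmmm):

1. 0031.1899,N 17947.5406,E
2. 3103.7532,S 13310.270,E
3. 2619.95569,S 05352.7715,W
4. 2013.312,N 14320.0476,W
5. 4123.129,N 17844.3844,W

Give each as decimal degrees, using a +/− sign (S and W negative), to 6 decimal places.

1. 0.519832, 179.792343
2. -31.062553, 133.171167
3. -26.332595, -53.879525
4. 20.221867, -143.334127
5. 41.385483, -178.739740

Point 1:
  Latitude: degrees = first 2 digits = 0, minutes = 31.1899; 0 + 31.1899/60 = 0.5198317
  N ⇒ keep positive
  Longitude: degrees = first 3 digits = 179, minutes = 47.5406; 179 + 47.5406/60 = 179.7923433
  E ⇒ keep positive
Point 2:
  Lat: split at 2 digits → 31° and 3.7532′; 31 + 3.7532/60 = 31.0625533
  S ⇒ negate
  λ: degrees = first 3 digits = 133, minutes = 10.27; 133 + 10.27/60 = 133.1711667
  E ⇒ keep positive
Point 3:
  Latitude: split at 2 digits → 26° and 19.95569′; 26 + 19.95569/60 = 26.3325948
  S → negative
  Longitude: degrees = first 3 digits = 53, minutes = 52.7715; 53 + 52.7715/60 = 53.8795250
  W ⇒ negate
Point 4:
  Latitude: degrees = first 2 digits = 20, minutes = 13.312; 20 + 13.312/60 = 20.2218667
  N ⇒ keep positive
  Lon: degrees = first 3 digits = 143, minutes = 20.0476; 143 + 20.0476/60 = 143.3341267
  hemisphere W, so the sign is −
Point 5:
  Lat: split at 2 digits → 41° and 23.129′; 41 + 23.129/60 = 41.3854833
  N ⇒ keep positive
  Longitude: split at 3 digits → 178° and 44.3844′; 178 + 44.3844/60 = 178.7397400
  hemisphere W, so the sign is −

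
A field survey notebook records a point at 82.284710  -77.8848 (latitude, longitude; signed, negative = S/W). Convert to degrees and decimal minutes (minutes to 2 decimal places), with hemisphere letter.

82° 17.08′ N, 77° 53.09′ W

φ: 82° + 0.284710 × 60 = 82° 17.0826′
Longitude is negative → W; |value| = 77.884800
Lon: fractional part 0.884800 → 53.0880 minutes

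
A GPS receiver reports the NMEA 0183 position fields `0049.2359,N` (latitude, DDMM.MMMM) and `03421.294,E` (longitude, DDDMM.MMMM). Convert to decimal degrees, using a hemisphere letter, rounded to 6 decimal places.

0.820598° N, 34.354900° E

φ: degrees = first 2 digits = 0, minutes = 49.2359; 0 + 49.2359/60 = 0.8205983
λ: split at 3 digits → 034° and 21.294′; 34 + 21.294/60 = 34.3549000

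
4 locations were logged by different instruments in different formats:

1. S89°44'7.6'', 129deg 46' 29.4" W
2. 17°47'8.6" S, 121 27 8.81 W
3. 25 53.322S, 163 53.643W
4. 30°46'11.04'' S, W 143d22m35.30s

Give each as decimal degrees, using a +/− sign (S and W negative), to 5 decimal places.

1. -89.73544, -129.77483
2. -17.78572, -121.45245
3. -25.88870, -163.89405
4. -30.76973, -143.37647

Point 1:
  Latitude: 44′ + 7.6″ = 44.12667′; 89 + 44.12667/60 = 89.735444
  hemisphere S, so the sign is −
  λ: 46′ + 29.4″ = 46.49000′; 129 + 46.49000/60 = 129.774833
  W → negative
Point 2:
  Latitude: 47′ + 8.6″ = 47.14333′; 17 + 47.14333/60 = 17.785722
  hemisphere S, so the sign is −
  Longitude: 27′ + 8.81″ = 27.14683′; 121 + 27.14683/60 = 121.452447
  W → negative
Point 3:
  Latitude: 25 + 53.322/60 = 25.888700
  hemisphere S, so the sign is −
  Lon: 163 + 53.643/60 = 163.894050
  W ⇒ negate
Point 4:
  φ: 30° + 46/60 + 11.04/3600 = 30 + 0.766667 + 0.003067 = 30.769733
  hemisphere S, so the sign is −
  λ: 143° + 22/60 + 35.3/3600 = 143 + 0.366667 + 0.009806 = 143.376472
  W → negative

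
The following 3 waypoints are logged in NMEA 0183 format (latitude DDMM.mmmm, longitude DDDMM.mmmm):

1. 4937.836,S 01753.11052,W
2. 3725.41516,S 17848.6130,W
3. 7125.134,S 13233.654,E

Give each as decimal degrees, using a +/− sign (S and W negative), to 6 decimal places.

Point 1:
  φ: degrees = first 2 digits = 49, minutes = 37.836; 49 + 37.836/60 = 49.6306000
  S → negative
  Lon: split at 3 digits → 017° and 53.11052′; 17 + 53.11052/60 = 17.8851753
  W ⇒ negate
Point 2:
  Latitude: degrees = first 2 digits = 37, minutes = 25.41516; 37 + 25.41516/60 = 37.4235860
  S ⇒ negate
  Longitude: degrees = first 3 digits = 178, minutes = 48.613; 178 + 48.613/60 = 178.8102167
  W → negative
Point 3:
  Latitude: split at 2 digits → 71° and 25.134′; 71 + 25.134/60 = 71.4189000
  S → negative
  Lon: split at 3 digits → 132° and 33.654′; 132 + 33.654/60 = 132.5609000
  E ⇒ keep positive

1. -49.630600, -17.885175
2. -37.423586, -178.810217
3. -71.418900, 132.560900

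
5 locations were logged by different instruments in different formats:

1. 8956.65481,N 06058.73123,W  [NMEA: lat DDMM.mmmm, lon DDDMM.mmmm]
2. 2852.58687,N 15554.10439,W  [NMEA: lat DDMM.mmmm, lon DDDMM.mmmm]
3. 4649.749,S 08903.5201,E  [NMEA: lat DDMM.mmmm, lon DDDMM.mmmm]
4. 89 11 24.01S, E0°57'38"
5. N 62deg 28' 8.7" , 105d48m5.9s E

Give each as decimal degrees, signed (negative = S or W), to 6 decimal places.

1. 89.944247, -60.978854
2. 28.876448, -155.901740
3. -46.829150, 89.058668
4. -89.190003, 0.960556
5. 62.469083, 105.801639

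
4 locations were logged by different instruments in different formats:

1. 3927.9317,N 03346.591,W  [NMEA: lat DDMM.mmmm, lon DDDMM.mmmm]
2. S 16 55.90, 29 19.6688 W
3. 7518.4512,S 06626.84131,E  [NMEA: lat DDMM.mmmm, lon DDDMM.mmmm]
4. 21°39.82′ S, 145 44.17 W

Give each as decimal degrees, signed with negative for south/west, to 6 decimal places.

1. 39.465528, -33.776517
2. -16.931667, -29.327813
3. -75.307520, 66.447355
4. -21.663667, -145.736167

Point 1:
  φ: split at 2 digits → 39° and 27.9317′; 39 + 27.9317/60 = 39.4655283
  N ⇒ keep positive
  Lon: degrees = first 3 digits = 33, minutes = 46.591; 33 + 46.591/60 = 33.7765167
  hemisphere W, so the sign is −
Point 2:
  φ: 55.9′ = 0.931667°; total 16.9316667
  hemisphere S, so the sign is −
  Longitude: 29 + 19.6688/60 = 29.3278133
  W → negative
Point 3:
  Latitude: degrees = first 2 digits = 75, minutes = 18.4512; 75 + 18.4512/60 = 75.3075200
  S → negative
  Longitude: split at 3 digits → 066° and 26.84131′; 66 + 26.84131/60 = 66.4473552
  E → positive
Point 4:
  φ: 39.82′ = 0.663667°; total 21.6636667
  S ⇒ negate
  Longitude: 44.17′ = 0.736167°; total 145.7361667
  W → negative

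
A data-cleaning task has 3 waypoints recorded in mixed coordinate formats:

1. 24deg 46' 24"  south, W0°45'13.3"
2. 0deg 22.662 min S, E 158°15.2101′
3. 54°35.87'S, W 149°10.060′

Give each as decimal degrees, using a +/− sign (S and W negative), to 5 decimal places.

Point 1:
  φ: 24 + 46/60 + 24/3600 = 24.773333
  S ⇒ negate
  λ: 45′ + 13.3″ = 45.22167′; 0 + 45.22167/60 = 0.753694
  W → negative
Point 2:
  φ: 22.662′ = 0.377700°; total 0.377700
  hemisphere S, so the sign is −
  Longitude: 158 + 15.2101/60 = 158.253502
  E ⇒ keep positive
Point 3:
  Latitude: 54 + 35.87/60 = 54.597833
  S → negative
  Lon: 149 + 10.06/60 = 149.167667
  W → negative

1. -24.77333, -0.75369
2. -0.37770, 158.25350
3. -54.59783, -149.16767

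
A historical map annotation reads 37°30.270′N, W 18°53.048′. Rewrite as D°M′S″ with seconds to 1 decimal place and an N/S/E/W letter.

37°30′16.2″ N, 18°53′2.9″ W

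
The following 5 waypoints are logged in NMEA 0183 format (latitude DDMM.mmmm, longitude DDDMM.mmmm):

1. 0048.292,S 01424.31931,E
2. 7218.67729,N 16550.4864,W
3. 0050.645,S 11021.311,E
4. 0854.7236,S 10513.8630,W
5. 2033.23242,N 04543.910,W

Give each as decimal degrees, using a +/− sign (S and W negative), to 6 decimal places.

Point 1:
  Latitude: split at 2 digits → 00° and 48.292′; 0 + 48.292/60 = 0.8048667
  hemisphere S, so the sign is −
  Lon: split at 3 digits → 014° and 24.31931′; 14 + 24.31931/60 = 14.4053218
  E ⇒ keep positive
Point 2:
  φ: degrees = first 2 digits = 72, minutes = 18.67729; 72 + 18.67729/60 = 72.3112882
  N → positive
  Lon: split at 3 digits → 165° and 50.4864′; 165 + 50.4864/60 = 165.8414400
  W ⇒ negate
Point 3:
  φ: degrees = first 2 digits = 0, minutes = 50.645; 0 + 50.645/60 = 0.8440833
  S → negative
  Lon: degrees = first 3 digits = 110, minutes = 21.311; 110 + 21.311/60 = 110.3551833
  E → positive
Point 4:
  φ: split at 2 digits → 08° and 54.7236′; 8 + 54.7236/60 = 8.9120600
  S → negative
  λ: degrees = first 3 digits = 105, minutes = 13.863; 105 + 13.863/60 = 105.2310500
  W → negative
Point 5:
  φ: degrees = first 2 digits = 20, minutes = 33.23242; 20 + 33.23242/60 = 20.5538737
  N → positive
  Lon: split at 3 digits → 045° and 43.91′; 45 + 43.91/60 = 45.7318333
  hemisphere W, so the sign is −

1. -0.804867, 14.405322
2. 72.311288, -165.841440
3. -0.844083, 110.355183
4. -8.912060, -105.231050
5. 20.553874, -45.731833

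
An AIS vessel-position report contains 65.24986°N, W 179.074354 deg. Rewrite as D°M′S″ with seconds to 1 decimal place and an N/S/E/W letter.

65°14′59.5″ N, 179°04′27.7″ W

Latitude: 0.249860° → 14.99160′; 0.99160 × 60 = 59.496″
Longitude: whole degrees 179; 4.46124′ → 4′ and 27.674″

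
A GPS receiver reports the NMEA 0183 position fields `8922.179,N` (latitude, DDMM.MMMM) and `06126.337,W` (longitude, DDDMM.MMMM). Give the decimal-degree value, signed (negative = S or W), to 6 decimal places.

89.369650, -61.438950

Lat: split at 2 digits → 89° and 22.179′; 89 + 22.179/60 = 89.3696500
N → positive
λ: split at 3 digits → 061° and 26.337′; 61 + 26.337/60 = 61.4389500
hemisphere W, so the sign is −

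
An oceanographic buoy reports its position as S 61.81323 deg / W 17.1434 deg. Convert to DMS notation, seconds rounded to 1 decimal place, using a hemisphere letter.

61°48′47.6″ S, 17°08′36.2″ W

Latitude: 0.813230° → 48.79380′; 0.79380 × 60 = 47.628″
Lon: 0.143400° → 8.60400′; 0.60400 × 60 = 36.240″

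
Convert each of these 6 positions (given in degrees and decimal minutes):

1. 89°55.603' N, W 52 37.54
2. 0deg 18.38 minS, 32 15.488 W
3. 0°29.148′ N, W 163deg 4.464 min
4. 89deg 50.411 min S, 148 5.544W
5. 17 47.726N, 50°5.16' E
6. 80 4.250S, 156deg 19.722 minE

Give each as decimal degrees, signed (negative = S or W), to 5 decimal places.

Point 1:
  Lat: 89 + 55.603/60 = 89.926717
  N ⇒ keep positive
  Longitude: 37.54′ = 0.625667°; total 52.625667
  W ⇒ negate
Point 2:
  φ: 18.38′ = 0.306333°; total 0.306333
  hemisphere S, so the sign is −
  λ: 32 + 15.488/60 = 32.258133
  W → negative
Point 3:
  Latitude: 29.148′ = 0.485800°; total 0.485800
  N ⇒ keep positive
  Longitude: 4.464′ = 0.074400°; total 163.074400
  hemisphere W, so the sign is −
Point 4:
  Latitude: 50.411′ = 0.840183°; total 89.840183
  S → negative
  Lon: 5.544′ = 0.092400°; total 148.092400
  W → negative
Point 5:
  φ: 17 + 47.726/60 = 17.795433
  N ⇒ keep positive
  Longitude: 50 + 5.16/60 = 50.086000
  E → positive
Point 6:
  Lat: 80 + 4.25/60 = 80.070833
  S ⇒ negate
  Lon: 19.722′ = 0.328700°; total 156.328700
  E ⇒ keep positive

1. 89.92672, -52.62567
2. -0.30633, -32.25813
3. 0.48580, -163.07440
4. -89.84018, -148.09240
5. 17.79543, 50.08600
6. -80.07083, 156.32870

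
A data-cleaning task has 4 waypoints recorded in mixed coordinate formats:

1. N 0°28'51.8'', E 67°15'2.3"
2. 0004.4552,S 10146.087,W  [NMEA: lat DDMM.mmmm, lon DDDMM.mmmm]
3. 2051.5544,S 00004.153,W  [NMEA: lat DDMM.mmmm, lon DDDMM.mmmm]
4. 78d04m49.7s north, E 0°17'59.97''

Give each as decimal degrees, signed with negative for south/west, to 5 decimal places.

Point 1:
  φ: 28′ + 51.8″ = 28.86333′; 0 + 28.86333/60 = 0.481056
  N → positive
  Longitude: 15′ + 2.3″ = 15.03833′; 67 + 15.03833/60 = 67.250639
  E → positive
Point 2:
  Latitude: split at 2 digits → 00° and 4.4552′; 0 + 4.4552/60 = 0.074253
  S ⇒ negate
  λ: degrees = first 3 digits = 101, minutes = 46.087; 101 + 46.087/60 = 101.768117
  W ⇒ negate
Point 3:
  Lat: split at 2 digits → 20° and 51.5544′; 20 + 51.5544/60 = 20.859240
  hemisphere S, so the sign is −
  λ: split at 3 digits → 000° and 4.153′; 0 + 4.153/60 = 0.069217
  W → negative
Point 4:
  Latitude: 78 + 4/60 + 49.7/3600 = 78.080472
  N ⇒ keep positive
  Longitude: 0° + 17/60 + 59.97/3600 = 0 + 0.283333 + 0.016658 = 0.299992
  E ⇒ keep positive

1. 0.48106, 67.25064
2. -0.07425, -101.76812
3. -20.85924, -0.06922
4. 78.08047, 0.29999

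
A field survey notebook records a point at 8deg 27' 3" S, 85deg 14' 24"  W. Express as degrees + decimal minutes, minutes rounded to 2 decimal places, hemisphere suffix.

Lat: 27 + 3/60 = 27.0500′
λ: 14 + 24/60 = 14.4000′

8° 27.05′ S, 85° 14.40′ W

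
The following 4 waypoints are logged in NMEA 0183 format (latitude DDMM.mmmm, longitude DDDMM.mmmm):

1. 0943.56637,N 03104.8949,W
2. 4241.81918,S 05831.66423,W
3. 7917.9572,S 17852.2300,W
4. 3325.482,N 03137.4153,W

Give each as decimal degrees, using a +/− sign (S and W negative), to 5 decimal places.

1. 9.72611, -31.08158
2. -42.69699, -58.52774
3. -79.29929, -178.87050
4. 33.42470, -31.62359

Point 1:
  Latitude: degrees = first 2 digits = 9, minutes = 43.56637; 9 + 43.56637/60 = 9.726106
  N ⇒ keep positive
  λ: degrees = first 3 digits = 31, minutes = 4.8949; 31 + 4.8949/60 = 31.081582
  W ⇒ negate
Point 2:
  Lat: split at 2 digits → 42° and 41.81918′; 42 + 41.81918/60 = 42.696986
  S ⇒ negate
  Longitude: split at 3 digits → 058° and 31.66423′; 58 + 31.66423/60 = 58.527737
  hemisphere W, so the sign is −
Point 3:
  Lat: split at 2 digits → 79° and 17.9572′; 79 + 17.9572/60 = 79.299287
  S → negative
  Lon: split at 3 digits → 178° and 52.23′; 178 + 52.23/60 = 178.870500
  W → negative
Point 4:
  Lat: split at 2 digits → 33° and 25.482′; 33 + 25.482/60 = 33.424700
  N → positive
  λ: degrees = first 3 digits = 31, minutes = 37.4153; 31 + 37.4153/60 = 31.623588
  W ⇒ negate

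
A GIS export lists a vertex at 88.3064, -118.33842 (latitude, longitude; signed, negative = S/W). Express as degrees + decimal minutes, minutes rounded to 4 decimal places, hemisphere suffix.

Lat: 88° + 0.306400 × 60 = 88° 18.384000′
Longitude is negative → W; |value| = 118.338420
Lon: minutes = (118.338420 − 118) × 60 = 20.305200

88° 18.3840′ N, 118° 20.3052′ W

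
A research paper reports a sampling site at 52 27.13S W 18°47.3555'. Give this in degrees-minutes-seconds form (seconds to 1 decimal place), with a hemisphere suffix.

Lat: 27.13000′ → 27′ and 0.13000 × 60 = 7.800″
Lon: 47.35550′ → 47′ and 0.35550 × 60 = 21.330″

52°27′7.8″ S, 18°47′21.3″ W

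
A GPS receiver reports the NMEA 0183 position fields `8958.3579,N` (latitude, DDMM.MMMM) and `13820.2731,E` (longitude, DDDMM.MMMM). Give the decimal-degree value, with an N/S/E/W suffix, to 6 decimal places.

89.972632° N, 138.337885° E

φ: split at 2 digits → 89° and 58.3579′; 89 + 58.3579/60 = 89.9726317
λ: degrees = first 3 digits = 138, minutes = 20.2731; 138 + 20.2731/60 = 138.3378850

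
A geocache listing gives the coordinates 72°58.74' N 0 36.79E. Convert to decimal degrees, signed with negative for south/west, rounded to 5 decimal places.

72.97900, 0.61317

φ: 72 + 58.74/60 = 72.979000
N → positive
Longitude: 0 + 36.79/60 = 0.613167
E → positive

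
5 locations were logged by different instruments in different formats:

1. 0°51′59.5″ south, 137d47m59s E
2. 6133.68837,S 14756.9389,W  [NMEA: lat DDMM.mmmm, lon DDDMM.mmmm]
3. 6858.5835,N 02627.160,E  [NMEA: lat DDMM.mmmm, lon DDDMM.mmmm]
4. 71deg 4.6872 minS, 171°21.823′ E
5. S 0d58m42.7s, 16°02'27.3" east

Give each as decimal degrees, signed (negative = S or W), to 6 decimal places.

Point 1:
  Latitude: 0° + 51/60 + 59.5/3600 = 0 + 0.850000 + 0.016528 = 0.8665278
  S ⇒ negate
  Lon: 47′ + 59″ = 47.98333′; 137 + 47.98333/60 = 137.7997222
  E → positive
Point 2:
  Lat: split at 2 digits → 61° and 33.68837′; 61 + 33.68837/60 = 61.5614728
  hemisphere S, so the sign is −
  Lon: split at 3 digits → 147° and 56.9389′; 147 + 56.9389/60 = 147.9489817
  W ⇒ negate
Point 3:
  φ: degrees = first 2 digits = 68, minutes = 58.5835; 68 + 58.5835/60 = 68.9763917
  N ⇒ keep positive
  Lon: degrees = first 3 digits = 26, minutes = 27.16; 26 + 27.16/60 = 26.4526667
  E → positive
Point 4:
  Latitude: 71 + 4.6872/60 = 71.0781200
  hemisphere S, so the sign is −
  Longitude: 21.823′ = 0.363717°; total 171.3637167
  E ⇒ keep positive
Point 5:
  Lat: 58′ + 42.7″ = 58.71167′; 0 + 58.71167/60 = 0.9785278
  S → negative
  Longitude: 2′ + 27.3″ = 2.45500′; 16 + 2.45500/60 = 16.0409167
  E → positive

1. -0.866528, 137.799722
2. -61.561473, -147.948982
3. 68.976392, 26.452667
4. -71.078120, 171.363717
5. -0.978528, 16.040917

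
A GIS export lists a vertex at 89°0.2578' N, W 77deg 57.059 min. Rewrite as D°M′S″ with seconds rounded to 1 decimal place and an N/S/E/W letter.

Latitude: 0.25780′ → 0′ and 0.25780 × 60 = 15.468″
Lon: 57.05900′ → 57′ and 0.05900 × 60 = 3.540″

89°00′15.5″ N, 77°57′3.5″ W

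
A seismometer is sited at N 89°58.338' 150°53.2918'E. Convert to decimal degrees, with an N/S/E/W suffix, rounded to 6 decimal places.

89.972300° N, 150.888197° E

φ: 89 + 58.338/60 = 89.9723000
λ: 150 + 53.2918/60 = 150.8881967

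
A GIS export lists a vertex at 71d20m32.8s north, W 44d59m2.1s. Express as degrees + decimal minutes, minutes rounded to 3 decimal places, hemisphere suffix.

71° 20.547′ N, 44° 59.035′ W

Latitude: 20 + 32.8/60 = 20.54667′
λ: seconds/60 = 0.03500; minutes = 59 + 0.03500 = 59.03500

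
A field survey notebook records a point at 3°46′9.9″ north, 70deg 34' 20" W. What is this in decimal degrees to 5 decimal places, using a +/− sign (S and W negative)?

Latitude: 46′ + 9.9″ = 46.16500′; 3 + 46.16500/60 = 3.769417
N ⇒ keep positive
Longitude: 70° + 34/60 + 20/3600 = 70 + 0.566667 + 0.005556 = 70.572222
W → negative

3.76942, -70.57222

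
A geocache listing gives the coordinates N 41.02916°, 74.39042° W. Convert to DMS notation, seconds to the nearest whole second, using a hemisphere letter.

41°01′45″ N, 74°23′26″ W

Lat: 0.029160 × 60 = 1.74960′ → 1′, remainder × 60 = 44.98″
Lon: 0.390420 × 60 = 23.42520′ → 23′, remainder × 60 = 25.51″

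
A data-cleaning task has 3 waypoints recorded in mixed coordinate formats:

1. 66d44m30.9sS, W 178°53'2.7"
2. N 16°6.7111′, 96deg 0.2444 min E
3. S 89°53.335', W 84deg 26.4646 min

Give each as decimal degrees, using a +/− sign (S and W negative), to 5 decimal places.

Point 1:
  φ: 44′ + 30.9″ = 44.51500′; 66 + 44.51500/60 = 66.741917
  S ⇒ negate
  λ: 178° + 53/60 + 2.7/3600 = 178 + 0.883333 + 0.000750 = 178.884083
  W ⇒ negate
Point 2:
  Lat: 6.7111′ = 0.111852°; total 16.111852
  N ⇒ keep positive
  Lon: 0.2444′ = 0.004073°; total 96.004073
  E → positive
Point 3:
  Lat: 53.335′ = 0.888917°; total 89.888917
  hemisphere S, so the sign is −
  Lon: 84 + 26.4646/60 = 84.441077
  W ⇒ negate

1. -66.74192, -178.88408
2. 16.11185, 96.00407
3. -89.88892, -84.44108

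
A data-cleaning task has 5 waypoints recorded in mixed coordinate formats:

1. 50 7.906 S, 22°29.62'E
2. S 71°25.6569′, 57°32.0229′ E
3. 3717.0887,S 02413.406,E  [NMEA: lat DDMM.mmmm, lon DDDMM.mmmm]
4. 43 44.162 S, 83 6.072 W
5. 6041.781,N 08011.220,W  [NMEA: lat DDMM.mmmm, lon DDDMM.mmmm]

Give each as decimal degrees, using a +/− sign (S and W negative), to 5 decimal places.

1. -50.13177, 22.49367
2. -71.42762, 57.53372
3. -37.28481, 24.22343
4. -43.73603, -83.10120
5. 60.69635, -80.18700

Point 1:
  Lat: 50 + 7.906/60 = 50.131767
  S → negative
  Lon: 22 + 29.62/60 = 22.493667
  E → positive
Point 2:
  Lat: 71 + 25.6569/60 = 71.427615
  S → negative
  Longitude: 57 + 32.0229/60 = 57.533715
  E ⇒ keep positive
Point 3:
  Latitude: degrees = first 2 digits = 37, minutes = 17.0887; 37 + 17.0887/60 = 37.284812
  S ⇒ negate
  Lon: split at 3 digits → 024° and 13.406′; 24 + 13.406/60 = 24.223433
  E ⇒ keep positive
Point 4:
  φ: 43 + 44.162/60 = 43.736033
  hemisphere S, so the sign is −
  λ: 83 + 6.072/60 = 83.101200
  W ⇒ negate
Point 5:
  φ: split at 2 digits → 60° and 41.781′; 60 + 41.781/60 = 60.696350
  N ⇒ keep positive
  Lon: split at 3 digits → 080° and 11.22′; 80 + 11.22/60 = 80.187000
  hemisphere W, so the sign is −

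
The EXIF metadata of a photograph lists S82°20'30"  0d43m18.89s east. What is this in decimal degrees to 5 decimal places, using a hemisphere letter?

φ: 82 + 20/60 + 30/3600 = 82.341667
Lon: 43′ + 18.89″ = 43.31483′; 0 + 43.31483/60 = 0.721914

82.34167° S, 0.72191° E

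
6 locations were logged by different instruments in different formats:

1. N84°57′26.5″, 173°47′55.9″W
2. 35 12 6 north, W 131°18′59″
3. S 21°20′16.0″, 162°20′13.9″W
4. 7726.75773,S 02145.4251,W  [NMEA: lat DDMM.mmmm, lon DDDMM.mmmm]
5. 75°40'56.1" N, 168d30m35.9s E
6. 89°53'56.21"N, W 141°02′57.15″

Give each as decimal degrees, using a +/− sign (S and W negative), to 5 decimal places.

1. 84.95736, -173.79886
2. 35.20167, -131.31639
3. -21.33778, -162.33719
4. -77.44596, -21.75709
5. 75.68225, 168.50997
6. 89.89895, -141.04921

Point 1:
  φ: 84° + 57/60 + 26.5/3600 = 84 + 0.950000 + 0.007361 = 84.957361
  N ⇒ keep positive
  Lon: 173° + 47/60 + 55.9/3600 = 173 + 0.783333 + 0.015528 = 173.798861
  W ⇒ negate
Point 2:
  Lat: 12′ + 6″ = 12.10000′; 35 + 12.10000/60 = 35.201667
  N ⇒ keep positive
  Lon: 131° + 18/60 + 59/3600 = 131 + 0.300000 + 0.016389 = 131.316389
  hemisphere W, so the sign is −
Point 3:
  Lat: 21° + 20/60 + 16/3600 = 21 + 0.333333 + 0.004444 = 21.337778
  S ⇒ negate
  λ: 162 + 20/60 + 13.9/3600 = 162.337194
  W ⇒ negate
Point 4:
  φ: degrees = first 2 digits = 77, minutes = 26.75773; 77 + 26.75773/60 = 77.445962
  S ⇒ negate
  Lon: split at 3 digits → 021° and 45.4251′; 21 + 45.4251/60 = 21.757085
  W ⇒ negate
Point 5:
  Latitude: 75 + 40/60 + 56.1/3600 = 75.682250
  N → positive
  λ: 30′ + 35.9″ = 30.59833′; 168 + 30.59833/60 = 168.509972
  E ⇒ keep positive
Point 6:
  Lat: 89 + 53/60 + 56.21/3600 = 89.898947
  N ⇒ keep positive
  Longitude: 2′ + 57.15″ = 2.95250′; 141 + 2.95250/60 = 141.049208
  W ⇒ negate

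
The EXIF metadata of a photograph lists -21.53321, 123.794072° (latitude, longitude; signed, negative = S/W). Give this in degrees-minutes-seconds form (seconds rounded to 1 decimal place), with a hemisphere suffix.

21°31′59.6″ S, 123°47′38.7″ E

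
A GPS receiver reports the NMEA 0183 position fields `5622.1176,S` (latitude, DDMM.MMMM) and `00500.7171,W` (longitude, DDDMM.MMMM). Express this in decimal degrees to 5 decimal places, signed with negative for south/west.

-56.36863, -5.01195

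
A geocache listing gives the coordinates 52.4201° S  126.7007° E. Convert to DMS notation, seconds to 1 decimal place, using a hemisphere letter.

52°25′12.4″ S, 126°42′2.5″ E

Latitude: whole degrees 52; 25.20600′ → 25′ and 12.360″
Lon: whole degrees 126; 42.04200′ → 42′ and 2.520″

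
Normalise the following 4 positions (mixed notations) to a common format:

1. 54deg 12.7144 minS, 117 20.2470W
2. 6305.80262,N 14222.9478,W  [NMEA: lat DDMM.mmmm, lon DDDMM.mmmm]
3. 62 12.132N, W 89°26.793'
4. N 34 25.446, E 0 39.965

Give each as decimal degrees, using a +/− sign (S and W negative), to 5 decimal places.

Point 1:
  Latitude: 54 + 12.7144/60 = 54.211907
  S → negative
  Lon: 20.247′ = 0.337450°; total 117.337450
  W → negative
Point 2:
  Latitude: degrees = first 2 digits = 63, minutes = 5.80262; 63 + 5.80262/60 = 63.096710
  N → positive
  Lon: degrees = first 3 digits = 142, minutes = 22.9478; 142 + 22.9478/60 = 142.382463
  hemisphere W, so the sign is −
Point 3:
  Latitude: 12.132′ = 0.202200°; total 62.202200
  N → positive
  λ: 26.793′ = 0.446550°; total 89.446550
  hemisphere W, so the sign is −
Point 4:
  Lat: 34 + 25.446/60 = 34.424100
  N → positive
  λ: 39.965′ = 0.666083°; total 0.666083
  E → positive

1. -54.21191, -117.33745
2. 63.09671, -142.38246
3. 62.20220, -89.44655
4. 34.42410, 0.66608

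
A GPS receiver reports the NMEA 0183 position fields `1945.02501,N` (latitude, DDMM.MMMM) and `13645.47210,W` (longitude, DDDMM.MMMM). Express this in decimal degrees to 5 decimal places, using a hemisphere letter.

Latitude: split at 2 digits → 19° and 45.02501′; 19 + 45.02501/60 = 19.750417
Lon: split at 3 digits → 136° and 45.4721′; 136 + 45.4721/60 = 136.757868

19.75042° N, 136.75787° W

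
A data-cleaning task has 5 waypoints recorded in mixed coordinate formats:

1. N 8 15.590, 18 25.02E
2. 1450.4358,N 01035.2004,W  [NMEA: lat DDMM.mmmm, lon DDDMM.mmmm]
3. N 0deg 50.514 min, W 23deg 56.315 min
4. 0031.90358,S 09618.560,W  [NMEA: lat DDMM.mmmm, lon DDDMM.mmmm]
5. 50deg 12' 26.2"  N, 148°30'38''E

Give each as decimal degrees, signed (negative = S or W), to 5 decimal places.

Point 1:
  φ: 15.59′ = 0.259833°; total 8.259833
  N ⇒ keep positive
  Lon: 25.02′ = 0.417000°; total 18.417000
  E ⇒ keep positive
Point 2:
  Latitude: split at 2 digits → 14° and 50.4358′; 14 + 50.4358/60 = 14.840597
  N ⇒ keep positive
  Longitude: split at 3 digits → 010° and 35.2004′; 10 + 35.2004/60 = 10.586673
  W → negative
Point 3:
  φ: 50.514′ = 0.841900°; total 0.841900
  N → positive
  Longitude: 56.315′ = 0.938583°; total 23.938583
  W → negative
Point 4:
  φ: degrees = first 2 digits = 0, minutes = 31.90358; 0 + 31.90358/60 = 0.531726
  S → negative
  λ: split at 3 digits → 096° and 18.56′; 96 + 18.56/60 = 96.309333
  hemisphere W, so the sign is −
Point 5:
  φ: 12′ + 26.2″ = 12.43667′; 50 + 12.43667/60 = 50.207278
  N → positive
  Lon: 30′ + 38″ = 30.63333′; 148 + 30.63333/60 = 148.510556
  E ⇒ keep positive

1. 8.25983, 18.41700
2. 14.84060, -10.58667
3. 0.84190, -23.93858
4. -0.53173, -96.30933
5. 50.20728, 148.51056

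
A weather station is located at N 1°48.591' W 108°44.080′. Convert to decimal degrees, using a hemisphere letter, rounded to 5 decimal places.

Latitude: 1 + 48.591/60 = 1.809850
Lon: 44.08′ = 0.734667°; total 108.734667

1.80985° N, 108.73467° W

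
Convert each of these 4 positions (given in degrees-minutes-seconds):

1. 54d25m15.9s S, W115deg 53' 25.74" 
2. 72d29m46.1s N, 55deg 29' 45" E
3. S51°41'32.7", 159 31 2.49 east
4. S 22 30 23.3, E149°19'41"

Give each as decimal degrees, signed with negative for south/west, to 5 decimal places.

1. -54.42108, -115.89048
2. 72.49614, 55.49583
3. -51.69242, 159.51736
4. -22.50647, 149.32806

Point 1:
  Latitude: 25′ + 15.9″ = 25.26500′; 54 + 25.26500/60 = 54.421083
  hemisphere S, so the sign is −
  λ: 115 + 53/60 + 25.74/3600 = 115.890483
  W ⇒ negate
Point 2:
  Lat: 72° + 29/60 + 46.1/3600 = 72 + 0.483333 + 0.012806 = 72.496139
  N ⇒ keep positive
  λ: 55 + 29/60 + 45/3600 = 55.495833
  E ⇒ keep positive
Point 3:
  Lat: 51 + 41/60 + 32.7/3600 = 51.692417
  hemisphere S, so the sign is −
  λ: 159 + 31/60 + 2.49/3600 = 159.517358
  E → positive
Point 4:
  Latitude: 22° + 30/60 + 23.3/3600 = 22 + 0.500000 + 0.006472 = 22.506472
  hemisphere S, so the sign is −
  λ: 149 + 19/60 + 41/3600 = 149.328056
  E ⇒ keep positive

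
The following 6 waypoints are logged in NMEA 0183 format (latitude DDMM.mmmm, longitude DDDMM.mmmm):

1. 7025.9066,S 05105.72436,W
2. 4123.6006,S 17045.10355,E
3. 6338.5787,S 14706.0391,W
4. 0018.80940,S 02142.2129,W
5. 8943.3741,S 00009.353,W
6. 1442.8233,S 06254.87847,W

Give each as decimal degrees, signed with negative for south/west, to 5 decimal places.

Point 1:
  Latitude: degrees = first 2 digits = 70, minutes = 25.9066; 70 + 25.9066/60 = 70.431777
  hemisphere S, so the sign is −
  λ: degrees = first 3 digits = 51, minutes = 5.72436; 51 + 5.72436/60 = 51.095406
  W → negative
Point 2:
  φ: degrees = first 2 digits = 41, minutes = 23.6006; 41 + 23.6006/60 = 41.393343
  S → negative
  λ: degrees = first 3 digits = 170, minutes = 45.10355; 170 + 45.10355/60 = 170.751726
  E ⇒ keep positive
Point 3:
  Lat: split at 2 digits → 63° and 38.5787′; 63 + 38.5787/60 = 63.642978
  S ⇒ negate
  λ: split at 3 digits → 147° and 6.0391′; 147 + 6.0391/60 = 147.100652
  W ⇒ negate
Point 4:
  Lat: split at 2 digits → 00° and 18.8094′; 0 + 18.8094/60 = 0.313490
  hemisphere S, so the sign is −
  Longitude: split at 3 digits → 021° and 42.2129′; 21 + 42.2129/60 = 21.703548
  W ⇒ negate
Point 5:
  φ: degrees = first 2 digits = 89, minutes = 43.3741; 89 + 43.3741/60 = 89.722902
  S → negative
  Lon: degrees = first 3 digits = 0, minutes = 9.353; 0 + 9.353/60 = 0.155883
  W → negative
Point 6:
  Latitude: split at 2 digits → 14° and 42.8233′; 14 + 42.8233/60 = 14.713722
  hemisphere S, so the sign is −
  λ: split at 3 digits → 062° and 54.87847′; 62 + 54.87847/60 = 62.914641
  W ⇒ negate

1. -70.43178, -51.09541
2. -41.39334, 170.75173
3. -63.64298, -147.10065
4. -0.31349, -21.70355
5. -89.72290, -0.15588
6. -14.71372, -62.91464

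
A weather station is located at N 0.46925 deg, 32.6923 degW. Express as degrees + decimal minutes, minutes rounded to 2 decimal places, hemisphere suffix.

Latitude: minutes = (0.469250 − 0) × 60 = 28.1550
Lon: minutes = (32.692300 − 32) × 60 = 41.5380

0° 28.16′ N, 32° 41.54′ W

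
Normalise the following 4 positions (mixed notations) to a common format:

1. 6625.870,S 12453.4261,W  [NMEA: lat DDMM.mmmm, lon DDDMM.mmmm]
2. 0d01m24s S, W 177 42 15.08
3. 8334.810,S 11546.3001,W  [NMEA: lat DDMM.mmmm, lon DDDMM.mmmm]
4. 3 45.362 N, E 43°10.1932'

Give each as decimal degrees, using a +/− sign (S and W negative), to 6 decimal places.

Point 1:
  Latitude: degrees = first 2 digits = 66, minutes = 25.87; 66 + 25.87/60 = 66.4311667
  S ⇒ negate
  λ: degrees = first 3 digits = 124, minutes = 53.4261; 124 + 53.4261/60 = 124.8904350
  W → negative
Point 2:
  Lat: 0° + 1/60 + 24/3600 = 0 + 0.016667 + 0.006667 = 0.0233333
  S → negative
  Longitude: 177° + 42/60 + 15.08/3600 = 177 + 0.700000 + 0.004189 = 177.7041889
  hemisphere W, so the sign is −
Point 3:
  Lat: degrees = first 2 digits = 83, minutes = 34.81; 83 + 34.81/60 = 83.5801667
  S → negative
  Lon: split at 3 digits → 115° and 46.3001′; 115 + 46.3001/60 = 115.7716683
  W → negative
Point 4:
  Latitude: 3 + 45.362/60 = 3.7560333
  N → positive
  Lon: 10.1932′ = 0.169887°; total 43.1698867
  E ⇒ keep positive

1. -66.431167, -124.890435
2. -0.023333, -177.704189
3. -83.580167, -115.771668
4. 3.756033, 43.169887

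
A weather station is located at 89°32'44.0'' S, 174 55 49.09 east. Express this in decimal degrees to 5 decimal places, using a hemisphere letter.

89.54556° S, 174.93030° E

Latitude: 89° + 32/60 + 44/3600 = 89 + 0.533333 + 0.012222 = 89.545556
Lon: 55′ + 49.09″ = 55.81817′; 174 + 55.81817/60 = 174.930303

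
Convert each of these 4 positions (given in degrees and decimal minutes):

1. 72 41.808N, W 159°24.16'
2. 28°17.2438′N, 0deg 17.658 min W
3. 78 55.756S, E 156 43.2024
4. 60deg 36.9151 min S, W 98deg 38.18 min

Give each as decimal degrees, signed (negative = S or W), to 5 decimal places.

1. 72.69680, -159.40267
2. 28.28740, -0.29430
3. -78.92927, 156.72004
4. -60.61525, -98.63633

Point 1:
  φ: 72 + 41.808/60 = 72.696800
  N ⇒ keep positive
  Lon: 24.16′ = 0.402667°; total 159.402667
  W → negative
Point 2:
  φ: 17.2438′ = 0.287397°; total 28.287397
  N ⇒ keep positive
  Longitude: 17.658′ = 0.294300°; total 0.294300
  hemisphere W, so the sign is −
Point 3:
  φ: 78 + 55.756/60 = 78.929267
  hemisphere S, so the sign is −
  Longitude: 43.2024′ = 0.720040°; total 156.720040
  E → positive
Point 4:
  Lat: 60 + 36.9151/60 = 60.615252
  hemisphere S, so the sign is −
  Longitude: 98 + 38.18/60 = 98.636333
  W → negative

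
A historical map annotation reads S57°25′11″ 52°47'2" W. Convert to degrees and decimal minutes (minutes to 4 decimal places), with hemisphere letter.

Lat: seconds/60 = 0.18333; minutes = 25 + 0.18333 = 25.183333
Longitude: seconds/60 = 0.03333; minutes = 47 + 0.03333 = 47.033333

57° 25.1833′ S, 52° 47.0333′ W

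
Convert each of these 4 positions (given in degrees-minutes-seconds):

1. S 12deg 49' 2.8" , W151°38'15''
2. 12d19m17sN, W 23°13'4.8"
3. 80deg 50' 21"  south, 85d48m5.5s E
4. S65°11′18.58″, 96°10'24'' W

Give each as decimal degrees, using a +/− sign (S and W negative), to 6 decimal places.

1. -12.817444, -151.637500
2. 12.321389, -23.218000
3. -80.839167, 85.801528
4. -65.188494, -96.173333

Point 1:
  φ: 49′ + 2.8″ = 49.04667′; 12 + 49.04667/60 = 12.8174444
  S → negative
  Longitude: 151° + 38/60 + 15/3600 = 151 + 0.633333 + 0.004167 = 151.6375000
  W ⇒ negate
Point 2:
  Lat: 19′ + 17″ = 19.28333′; 12 + 19.28333/60 = 12.3213889
  N ⇒ keep positive
  Longitude: 23° + 13/60 + 4.8/3600 = 23 + 0.216667 + 0.001333 = 23.2180000
  W → negative
Point 3:
  Lat: 80° + 50/60 + 21/3600 = 80 + 0.833333 + 0.005833 = 80.8391667
  hemisphere S, so the sign is −
  Longitude: 48′ + 5.5″ = 48.09167′; 85 + 48.09167/60 = 85.8015278
  E ⇒ keep positive
Point 4:
  Latitude: 11′ + 18.58″ = 11.30967′; 65 + 11.30967/60 = 65.1884944
  S ⇒ negate
  λ: 96 + 10/60 + 24/3600 = 96.1733333
  W ⇒ negate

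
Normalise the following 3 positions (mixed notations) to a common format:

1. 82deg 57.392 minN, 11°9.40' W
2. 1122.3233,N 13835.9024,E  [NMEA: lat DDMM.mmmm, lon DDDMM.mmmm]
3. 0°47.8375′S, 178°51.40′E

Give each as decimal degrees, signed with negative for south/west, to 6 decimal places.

1. 82.956533, -11.156667
2. 11.372055, 138.598373
3. -0.797292, 178.856667

Point 1:
  φ: 82 + 57.392/60 = 82.9565333
  N → positive
  Longitude: 9.4′ = 0.156667°; total 11.1566667
  hemisphere W, so the sign is −
Point 2:
  Latitude: degrees = first 2 digits = 11, minutes = 22.3233; 11 + 22.3233/60 = 11.3720550
  N ⇒ keep positive
  λ: degrees = first 3 digits = 138, minutes = 35.9024; 138 + 35.9024/60 = 138.5983733
  E → positive
Point 3:
  Latitude: 0 + 47.8375/60 = 0.7972917
  S ⇒ negate
  Lon: 178 + 51.4/60 = 178.8566667
  E ⇒ keep positive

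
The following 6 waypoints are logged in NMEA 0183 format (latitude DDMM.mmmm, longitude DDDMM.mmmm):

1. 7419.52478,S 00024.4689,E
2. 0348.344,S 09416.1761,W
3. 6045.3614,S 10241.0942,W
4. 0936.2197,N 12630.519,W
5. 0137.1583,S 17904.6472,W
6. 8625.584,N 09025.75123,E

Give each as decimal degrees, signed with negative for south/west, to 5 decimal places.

1. -74.32541, 0.40782
2. -3.80573, -94.26960
3. -60.75602, -102.68490
4. 9.60366, -126.50865
5. -1.61931, -179.07745
6. 86.42640, 90.42919

Point 1:
  Lat: split at 2 digits → 74° and 19.52478′; 74 + 19.52478/60 = 74.325413
  S → negative
  Lon: split at 3 digits → 000° and 24.4689′; 0 + 24.4689/60 = 0.407815
  E → positive
Point 2:
  Latitude: split at 2 digits → 03° and 48.344′; 3 + 48.344/60 = 3.805733
  S ⇒ negate
  λ: degrees = first 3 digits = 94, minutes = 16.1761; 94 + 16.1761/60 = 94.269602
  W ⇒ negate
Point 3:
  Latitude: split at 2 digits → 60° and 45.3614′; 60 + 45.3614/60 = 60.756023
  hemisphere S, so the sign is −
  λ: split at 3 digits → 102° and 41.0942′; 102 + 41.0942/60 = 102.684903
  W ⇒ negate
Point 4:
  Lat: split at 2 digits → 09° and 36.2197′; 9 + 36.2197/60 = 9.603662
  N → positive
  Longitude: degrees = first 3 digits = 126, minutes = 30.519; 126 + 30.519/60 = 126.508650
  W ⇒ negate
Point 5:
  Lat: degrees = first 2 digits = 1, minutes = 37.1583; 1 + 37.1583/60 = 1.619305
  S ⇒ negate
  Longitude: split at 3 digits → 179° and 4.6472′; 179 + 4.6472/60 = 179.077453
  hemisphere W, so the sign is −
Point 6:
  φ: split at 2 digits → 86° and 25.584′; 86 + 25.584/60 = 86.426400
  N ⇒ keep positive
  Lon: split at 3 digits → 090° and 25.75123′; 90 + 25.75123/60 = 90.429187
  E ⇒ keep positive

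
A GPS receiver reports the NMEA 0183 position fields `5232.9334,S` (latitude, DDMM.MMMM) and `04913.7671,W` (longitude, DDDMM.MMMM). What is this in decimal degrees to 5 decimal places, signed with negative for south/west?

-52.54889, -49.22945

φ: split at 2 digits → 52° and 32.9334′; 52 + 32.9334/60 = 52.548890
hemisphere S, so the sign is −
Longitude: split at 3 digits → 049° and 13.7671′; 49 + 13.7671/60 = 49.229452
W → negative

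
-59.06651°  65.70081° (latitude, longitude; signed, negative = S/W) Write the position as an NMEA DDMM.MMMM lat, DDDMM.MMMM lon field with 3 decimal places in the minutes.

5903.991,S / 06542.049,E

Latitude is negative → S; |value| = 59.066510
Latitude: minutes = (59.066510 − 59) × 60 = 3.99060
Longitude: fractional part 0.700810 → 42.04860 minutes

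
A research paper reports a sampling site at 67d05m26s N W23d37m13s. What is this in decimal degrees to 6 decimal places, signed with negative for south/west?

67.090556, -23.620278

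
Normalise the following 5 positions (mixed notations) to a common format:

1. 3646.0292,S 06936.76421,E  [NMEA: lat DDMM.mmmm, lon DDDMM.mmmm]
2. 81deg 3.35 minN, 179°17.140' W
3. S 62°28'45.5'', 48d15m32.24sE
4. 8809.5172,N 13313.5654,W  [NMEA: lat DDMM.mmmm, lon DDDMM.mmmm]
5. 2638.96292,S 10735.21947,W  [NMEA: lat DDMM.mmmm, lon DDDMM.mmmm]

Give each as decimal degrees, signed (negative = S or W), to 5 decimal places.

1. -36.76715, 69.61274
2. 81.05583, -179.28567
3. -62.47931, 48.25896
4. 88.15862, -133.22609
5. -26.64938, -107.58699

Point 1:
  Latitude: degrees = first 2 digits = 36, minutes = 46.0292; 36 + 46.0292/60 = 36.767153
  S → negative
  Lon: degrees = first 3 digits = 69, minutes = 36.76421; 69 + 36.76421/60 = 69.612737
  E ⇒ keep positive
Point 2:
  Lat: 81 + 3.35/60 = 81.055833
  N ⇒ keep positive
  Lon: 17.14′ = 0.285667°; total 179.285667
  hemisphere W, so the sign is −
Point 3:
  φ: 28′ + 45.5″ = 28.75833′; 62 + 28.75833/60 = 62.479306
  hemisphere S, so the sign is −
  Lon: 48 + 15/60 + 32.24/3600 = 48.258956
  E ⇒ keep positive
Point 4:
  Lat: degrees = first 2 digits = 88, minutes = 9.5172; 88 + 9.5172/60 = 88.158620
  N ⇒ keep positive
  Lon: degrees = first 3 digits = 133, minutes = 13.5654; 133 + 13.5654/60 = 133.226090
  hemisphere W, so the sign is −
Point 5:
  Lat: split at 2 digits → 26° and 38.96292′; 26 + 38.96292/60 = 26.649382
  hemisphere S, so the sign is −
  Longitude: degrees = first 3 digits = 107, minutes = 35.21947; 107 + 35.21947/60 = 107.586991
  hemisphere W, so the sign is −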